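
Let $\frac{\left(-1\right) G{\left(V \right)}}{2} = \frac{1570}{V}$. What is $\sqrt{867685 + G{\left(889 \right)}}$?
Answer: $\frac{5 \sqrt{27429875417}}{889} \approx 931.49$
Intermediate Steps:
$G{\left(V \right)} = - \frac{3140}{V}$ ($G{\left(V \right)} = - 2 \frac{1570}{V} = - \frac{3140}{V}$)
$\sqrt{867685 + G{\left(889 \right)}} = \sqrt{867685 - \frac{3140}{889}} = \sqrt{\frac{771368825}{889}} = \frac{5 \sqrt{27429875417}}{889}$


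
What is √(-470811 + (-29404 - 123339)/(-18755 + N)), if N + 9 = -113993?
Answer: 532*I*√29318188637/132757 ≈ 686.16*I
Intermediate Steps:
N = -114002 (N = -9 - 113993 = -114002)
√(-470811 + (-29404 - 123339)/(-18755 + N)) = √(-470811 + (-29404 - 123339)/(-18755 - 114002)) = √(-470811 - 152743/(-132757)) = √(-470811 - 152743*(-1/132757)) = √(-470811 + 152743/132757) = √(-62503303184/132757) = 532*I*√29318188637/132757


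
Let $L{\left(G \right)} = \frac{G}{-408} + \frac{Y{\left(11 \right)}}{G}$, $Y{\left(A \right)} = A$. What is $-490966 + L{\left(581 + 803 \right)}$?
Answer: $- \frac{34654583015}{70584} \approx -4.9097 \cdot 10^{5}$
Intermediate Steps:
$L{\left(G \right)} = \frac{11}{G} - \frac{G}{408}$ ($L{\left(G \right)} = \frac{G}{-408} + \frac{11}{G} = G \left(- \frac{1}{408}\right) + \frac{11}{G} = - \frac{G}{408} + \frac{11}{G} = \frac{11}{G} - \frac{G}{408}$)
$-490966 + L{\left(581 + 803 \right)} = -490966 + \left(\frac{11}{581 + 803} - \frac{581 + 803}{408}\right) = -490966 + \left(\frac{11}{1384} - \frac{173}{51}\right) = -490966 - \frac{238871}{70584} = - \frac{34654583015}{70584}$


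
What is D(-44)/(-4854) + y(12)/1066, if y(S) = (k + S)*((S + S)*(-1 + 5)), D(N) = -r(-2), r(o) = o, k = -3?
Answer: 1047931/1293591 ≈ 0.81009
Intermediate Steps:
D(N) = 2 (D(N) = -1*(-2) = 2)
y(S) = 8*S*(-3 + S) (y(S) = (-3 + S)*((S + S)*(-1 + 5)) = (-3 + S)*((2*S)*4) = (-3 + S)*(8*S) = 8*S*(-3 + S))
D(-44)/(-4854) + y(12)/1066 = 2/(-4854) + (8*12*(-3 + 12))/1066 = 2*(-1/4854) + (8*12*9)*(1/1066) = -1/2427 + 864*(1/1066) = -1/2427 + 432/533 = 1047931/1293591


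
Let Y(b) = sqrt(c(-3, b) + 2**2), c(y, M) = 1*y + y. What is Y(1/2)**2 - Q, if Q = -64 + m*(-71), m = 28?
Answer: 2050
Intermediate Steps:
c(y, M) = 2*y (c(y, M) = y + y = 2*y)
Q = -2052 (Q = -64 + 28*(-71) = -64 - 1988 = -2052)
Y(b) = I*sqrt(2) (Y(b) = sqrt(2*(-3) + 2**2) = sqrt(-6 + 4) = sqrt(-2) = I*sqrt(2))
Y(1/2)**2 - Q = (I*sqrt(2))**2 - 1*(-2052) = -2 + 2052 = 2050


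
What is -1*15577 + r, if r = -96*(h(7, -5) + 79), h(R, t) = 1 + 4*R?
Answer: -25945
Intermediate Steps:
r = -10368 (r = -96*((1 + 4*7) + 79) = -96*((1 + 28) + 79) = -96*(29 + 79) = -96*108 = -10368)
-1*15577 + r = -1*15577 - 10368 = -15577 - 10368 = -25945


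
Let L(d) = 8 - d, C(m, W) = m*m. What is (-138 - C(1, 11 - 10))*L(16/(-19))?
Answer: -23352/19 ≈ -1229.1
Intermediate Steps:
C(m, W) = m**2
(-138 - C(1, 11 - 10))*L(16/(-19)) = (-138 - 1*1**2)*(8 - 16/(-19)) = (-138 - 1*1)*(8 - 16*(-1)/19) = (-138 - 1)*(8 - 1*(-16/19)) = -139*(8 + 16/19) = -139*168/19 = -23352/19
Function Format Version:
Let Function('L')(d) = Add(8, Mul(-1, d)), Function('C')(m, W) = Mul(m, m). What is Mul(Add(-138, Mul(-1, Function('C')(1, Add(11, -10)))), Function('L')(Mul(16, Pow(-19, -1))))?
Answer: Rational(-23352, 19) ≈ -1229.1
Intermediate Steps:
Function('C')(m, W) = Pow(m, 2)
Mul(Add(-138, Mul(-1, Function('C')(1, Add(11, -10)))), Function('L')(Mul(16, Pow(-19, -1)))) = Mul(Add(-138, Mul(-1, Pow(1, 2))), Add(8, Mul(-1, Mul(16, Pow(-19, -1))))) = Mul(Add(-138, Mul(-1, 1)), Add(8, Mul(-1, Mul(16, Rational(-1, 19))))) = Mul(Add(-138, -1), Add(8, Mul(-1, Rational(-16, 19)))) = Mul(-139, Add(8, Rational(16, 19))) = Mul(-139, Rational(168, 19)) = Rational(-23352, 19)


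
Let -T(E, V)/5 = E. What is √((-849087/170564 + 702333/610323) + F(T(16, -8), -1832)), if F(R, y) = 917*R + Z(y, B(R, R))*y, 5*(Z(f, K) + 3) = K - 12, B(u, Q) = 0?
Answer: I*√477647219421905432916983995/86749276810 ≈ 251.93*I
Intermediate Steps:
T(E, V) = -5*E
Z(f, K) = -27/5 + K/5 (Z(f, K) = -3 + (K - 12)/5 = -3 + (-12 + K)/5 = -3 + (-12/5 + K/5) = -27/5 + K/5)
F(R, y) = 917*R - 27*y/5 (F(R, y) = 917*R + (-27/5 + (⅕)*0)*y = 917*R + (-27/5 + 0)*y = 917*R - 27*y/5)
√((-849087/170564 + 702333/610323) + F(T(16, -8), -1832)) = √((-849087/170564 + 702333/610323) + (917*(-5*16) - 27/5*(-1832))) = √((-849087*1/170564 + 702333*(1/610323)) + (917*(-80) + 49464/5)) = √((-849087/170564 + 234111/203441) + (-73360 + 49464/5)) = √(-132808199763/34699710724 - 317336/5) = √(-11012131443310079/173498553620) = I*√477647219421905432916983995/86749276810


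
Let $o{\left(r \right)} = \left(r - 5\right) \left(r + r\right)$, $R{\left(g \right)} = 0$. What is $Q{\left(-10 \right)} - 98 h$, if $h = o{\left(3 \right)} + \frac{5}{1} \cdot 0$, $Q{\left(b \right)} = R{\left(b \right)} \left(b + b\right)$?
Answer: $1176$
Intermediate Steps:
$Q{\left(b \right)} = 0$ ($Q{\left(b \right)} = 0 \left(b + b\right) = 0 \cdot 2 b = 0$)
$o{\left(r \right)} = 2 r \left(-5 + r\right)$ ($o{\left(r \right)} = \left(-5 + r\right) 2 r = 2 r \left(-5 + r\right)$)
$h = -12$ ($h = 2 \cdot 3 \left(-5 + 3\right) + \frac{5}{1} \cdot 0 = 2 \cdot 3 \left(-2\right) + 5 \cdot 1 \cdot 0 = -12 + 5 \cdot 0 = -12 + 0 = -12$)
$Q{\left(-10 \right)} - 98 h = 0 - -1176 = 0 + 1176 = 1176$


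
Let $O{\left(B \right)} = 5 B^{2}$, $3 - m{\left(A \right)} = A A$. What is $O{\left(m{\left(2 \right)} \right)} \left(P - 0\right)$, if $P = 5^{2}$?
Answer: $125$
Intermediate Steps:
$P = 25$
$m{\left(A \right)} = 3 - A^{2}$ ($m{\left(A \right)} = 3 - A A = 3 - A^{2}$)
$O{\left(m{\left(2 \right)} \right)} \left(P - 0\right) = 5 \left(3 - 2^{2}\right)^{2} \left(25 - 0\right) = 5 \left(3 - 4\right)^{2} \left(25 + 0\right) = 5 \left(3 - 4\right)^{2} \cdot 25 = 5 \left(-1\right)^{2} \cdot 25 = 5 \cdot 1 \cdot 25 = 5 \cdot 25 = 125$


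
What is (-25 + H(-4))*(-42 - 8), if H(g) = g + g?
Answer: 1650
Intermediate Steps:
H(g) = 2*g
(-25 + H(-4))*(-42 - 8) = (-25 + 2*(-4))*(-42 - 8) = (-25 - 8)*(-50) = -33*(-50) = 1650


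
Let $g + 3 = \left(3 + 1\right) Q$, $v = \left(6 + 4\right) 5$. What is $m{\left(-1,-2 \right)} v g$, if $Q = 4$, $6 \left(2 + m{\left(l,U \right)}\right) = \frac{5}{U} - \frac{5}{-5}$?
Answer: $- \frac{2925}{2} \approx -1462.5$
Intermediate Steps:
$m{\left(l,U \right)} = - \frac{11}{6} + \frac{5}{6 U}$ ($m{\left(l,U \right)} = -2 + \frac{\frac{5}{U} - \frac{5}{-5}}{6} = -2 + \frac{\frac{5}{U} - -1}{6} = -2 + \frac{\frac{5}{U} + 1}{6} = -2 + \frac{1 + \frac{5}{U}}{6} = -2 + \left(\frac{1}{6} + \frac{5}{6 U}\right) = - \frac{11}{6} + \frac{5}{6 U}$)
$v = 50$ ($v = 10 \cdot 5 = 50$)
$g = 13$ ($g = -3 + \left(3 + 1\right) 4 = -3 + 4 \cdot 4 = -3 + 16 = 13$)
$m{\left(-1,-2 \right)} v g = \frac{5 - -22}{6 \left(-2\right)} 50 \cdot 13 = \frac{1}{6} \left(- \frac{1}{2}\right) \left(5 + 22\right) 50 \cdot 13 = \frac{1}{6} \left(- \frac{1}{2}\right) 27 \cdot 50 \cdot 13 = \left(- \frac{9}{4}\right) 50 \cdot 13 = \left(- \frac{225}{2}\right) 13 = - \frac{2925}{2}$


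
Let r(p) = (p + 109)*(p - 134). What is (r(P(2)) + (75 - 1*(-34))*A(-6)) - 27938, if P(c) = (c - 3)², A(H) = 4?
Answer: -42132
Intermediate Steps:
P(c) = (-3 + c)²
r(p) = (-134 + p)*(109 + p) (r(p) = (109 + p)*(-134 + p) = (-134 + p)*(109 + p))
(r(P(2)) + (75 - 1*(-34))*A(-6)) - 27938 = ((-14606 + ((-3 + 2)²)² - 25*(-3 + 2)²) + (75 - 1*(-34))*4) - 27938 = ((-14606 + ((-1)²)² - 25*(-1)²) + (75 + 34)*4) - 27938 = ((-14606 + 1² - 25*1) + 109*4) - 27938 = ((-14606 + 1 - 25) + 436) - 27938 = (-14630 + 436) - 27938 = -14194 - 27938 = -42132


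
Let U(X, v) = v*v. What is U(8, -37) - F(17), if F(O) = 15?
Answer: 1354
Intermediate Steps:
U(X, v) = v**2
U(8, -37) - F(17) = (-37)**2 - 1*15 = 1369 - 15 = 1354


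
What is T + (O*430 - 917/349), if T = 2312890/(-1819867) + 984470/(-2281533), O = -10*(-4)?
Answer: 24917871155539411873/1449078229022739 ≈ 17196.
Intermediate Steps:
O = 40
T = -7068539325860/4152086616111 (T = 2312890*(-1/1819867) + 984470*(-1/2281533) = -2312890/1819867 - 984470/2281533 = -7068539325860/4152086616111 ≈ -1.7024)
T + (O*430 - 917/349) = -7068539325860/4152086616111 + (40*430 - 917/349) = -7068539325860/4152086616111 + (17200 - 917*1/349) = -7068539325860/4152086616111 + (17200 - 917/349) = -7068539325860/4152086616111 + 6001883/349 = 24917871155539411873/1449078229022739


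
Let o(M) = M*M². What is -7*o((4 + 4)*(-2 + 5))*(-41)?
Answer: 3967488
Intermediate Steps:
o(M) = M³
-7*o((4 + 4)*(-2 + 5))*(-41) = -7*(-2 + 5)³*(4 + 4)³*(-41) = -7*(8*3)³*(-41) = -7*24³*(-41) = -7*13824*(-41) = -96768*(-41) = 3967488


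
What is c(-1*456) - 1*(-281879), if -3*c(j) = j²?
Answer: 212567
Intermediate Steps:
c(j) = -j²/3
c(-1*456) - 1*(-281879) = -(-1*456)²/3 - 1*(-281879) = -⅓*(-456)² + 281879 = -⅓*207936 + 281879 = -69312 + 281879 = 212567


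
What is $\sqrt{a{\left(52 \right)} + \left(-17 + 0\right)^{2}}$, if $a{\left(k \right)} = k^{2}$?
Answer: $\sqrt{2993} \approx 54.708$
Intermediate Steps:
$\sqrt{a{\left(52 \right)} + \left(-17 + 0\right)^{2}} = \sqrt{52^{2} + \left(-17 + 0\right)^{2}} = \sqrt{2704 + \left(-17\right)^{2}} = \sqrt{2704 + 289} = \sqrt{2993}$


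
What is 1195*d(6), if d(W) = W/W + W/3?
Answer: 3585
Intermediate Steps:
d(W) = 1 + W/3 (d(W) = 1 + W*(1/3) = 1 + W/3)
1195*d(6) = 1195*(1 + (1/3)*6) = 1195*(1 + 2) = 1195*3 = 3585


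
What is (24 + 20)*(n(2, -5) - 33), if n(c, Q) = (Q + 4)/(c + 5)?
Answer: -10208/7 ≈ -1458.3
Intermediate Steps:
n(c, Q) = (4 + Q)/(5 + c)
(24 + 20)*(n(2, -5) - 33) = (24 + 20)*((4 - 5)/(5 + 2) - 33) = 44*(-1/7 - 33) = 44*((⅐)*(-1) - 33) = 44*(-⅐ - 33) = 44*(-232/7) = -10208/7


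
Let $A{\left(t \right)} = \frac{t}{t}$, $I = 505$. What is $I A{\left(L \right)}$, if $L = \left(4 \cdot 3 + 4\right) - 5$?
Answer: $505$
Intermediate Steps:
$L = 11$ ($L = \left(12 + 4\right) - 5 = 16 - 5 = 11$)
$A{\left(t \right)} = 1$
$I A{\left(L \right)} = 505 \cdot 1 = 505$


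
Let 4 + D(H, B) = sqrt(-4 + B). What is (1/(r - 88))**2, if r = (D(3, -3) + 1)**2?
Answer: -I/(-7144*I + 1032*sqrt(7)) ≈ 0.00012214 - 4.668e-5*I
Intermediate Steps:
D(H, B) = -4 + sqrt(-4 + B)
r = (-3 + I*sqrt(7))**2 (r = ((-4 + sqrt(-4 - 3)) + 1)**2 = ((-4 + sqrt(-7)) + 1)**2 = ((-4 + I*sqrt(7)) + 1)**2 = (-3 + I*sqrt(7))**2 ≈ 2.0 - 15.875*I)
(1/(r - 88))**2 = (1/((3 - I*sqrt(7))**2 - 88))**2 = (1/(-88 + (3 - I*sqrt(7))**2))**2 = (-88 + (3 - I*sqrt(7))**2)**(-2)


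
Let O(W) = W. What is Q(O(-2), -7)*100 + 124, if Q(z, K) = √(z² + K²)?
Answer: 124 + 100*√53 ≈ 852.01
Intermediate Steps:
Q(z, K) = √(K² + z²)
Q(O(-2), -7)*100 + 124 = √((-7)² + (-2)²)*100 + 124 = √(49 + 4)*100 + 124 = √53*100 + 124 = 100*√53 + 124 = 124 + 100*√53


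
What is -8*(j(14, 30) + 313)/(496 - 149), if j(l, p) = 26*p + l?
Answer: -8856/347 ≈ -25.522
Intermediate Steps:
j(l, p) = l + 26*p
-8*(j(14, 30) + 313)/(496 - 149) = -8*((14 + 26*30) + 313)/(496 - 149) = -8*((14 + 780) + 313)/347 = -8*(794 + 313)/347 = -8856/347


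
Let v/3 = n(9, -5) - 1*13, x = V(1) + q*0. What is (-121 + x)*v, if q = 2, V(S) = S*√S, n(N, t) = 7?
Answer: 2160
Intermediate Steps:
V(S) = S^(3/2)
x = 1 (x = 1^(3/2) + 2*0 = 1 + 0 = 1)
v = -18 (v = 3*(7 - 1*13) = 3*(7 - 13) = 3*(-6) = -18)
(-121 + x)*v = (-121 + 1)*(-18) = -120*(-18) = 2160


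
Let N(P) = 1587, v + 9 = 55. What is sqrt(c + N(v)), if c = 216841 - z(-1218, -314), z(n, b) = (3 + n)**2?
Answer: I*sqrt(1257797) ≈ 1121.5*I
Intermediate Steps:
v = 46 (v = -9 + 55 = 46)
c = -1259384 (c = 216841 - (3 - 1218)**2 = 216841 - 1*(-1215)**2 = 216841 - 1*1476225 = 216841 - 1476225 = -1259384)
sqrt(c + N(v)) = sqrt(-1259384 + 1587) = sqrt(-1257797) = I*sqrt(1257797)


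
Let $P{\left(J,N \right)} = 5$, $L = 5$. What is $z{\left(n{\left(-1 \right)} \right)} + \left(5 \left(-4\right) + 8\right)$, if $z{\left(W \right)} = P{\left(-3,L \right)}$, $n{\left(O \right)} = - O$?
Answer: $-7$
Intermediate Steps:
$z{\left(W \right)} = 5$
$z{\left(n{\left(-1 \right)} \right)} + \left(5 \left(-4\right) + 8\right) = 5 + \left(5 \left(-4\right) + 8\right) = 5 + \left(-20 + 8\right) = 5 - 12 = -7$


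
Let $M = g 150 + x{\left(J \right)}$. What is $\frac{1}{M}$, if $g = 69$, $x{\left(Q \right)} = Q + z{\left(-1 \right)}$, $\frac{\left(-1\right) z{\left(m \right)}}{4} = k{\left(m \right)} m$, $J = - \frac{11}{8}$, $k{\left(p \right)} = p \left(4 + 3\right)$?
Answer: $\frac{8}{82565} \approx 9.6893 \cdot 10^{-5}$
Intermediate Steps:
$k{\left(p \right)} = 7 p$ ($k{\left(p \right)} = p 7 = 7 p$)
$J = - \frac{11}{8}$ ($J = \left(-11\right) \frac{1}{8} = - \frac{11}{8} \approx -1.375$)
$z{\left(m \right)} = - 28 m^{2}$ ($z{\left(m \right)} = - 4 \cdot 7 m m = - 4 \cdot 7 m^{2} = - 28 m^{2}$)
$x{\left(Q \right)} = -28 + Q$ ($x{\left(Q \right)} = Q - 28 \left(-1\right)^{2} = Q - 28 = -28 + Q$)
$M = \frac{82565}{8}$ ($M = 69 \cdot 150 - \frac{235}{8} = 10350 - \frac{235}{8} = \frac{82565}{8} \approx 10321.0$)
$\frac{1}{M} = \frac{1}{\frac{82565}{8}} = \frac{8}{82565}$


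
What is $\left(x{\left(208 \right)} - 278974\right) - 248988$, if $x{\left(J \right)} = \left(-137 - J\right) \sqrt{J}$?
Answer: $-527962 - 1380 \sqrt{13} \approx -5.3294 \cdot 10^{5}$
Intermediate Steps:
$x{\left(J \right)} = \sqrt{J} \left(-137 - J\right)$
$\left(x{\left(208 \right)} - 278974\right) - 248988 = \left(\sqrt{208} \left(-137 - 208\right) - 278974\right) - 248988 = \left(4 \sqrt{13} \left(-137 - 208\right) - 278974\right) - 248988 = \left(4 \sqrt{13} \left(-345\right) - 278974\right) - 248988 = \left(- 1380 \sqrt{13} - 278974\right) - 248988 = \left(-278974 - 1380 \sqrt{13}\right) - 248988 = -527962 - 1380 \sqrt{13}$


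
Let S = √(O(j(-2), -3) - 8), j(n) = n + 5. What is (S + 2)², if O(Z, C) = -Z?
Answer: (2 + I*√11)² ≈ -7.0 + 13.266*I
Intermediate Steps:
j(n) = 5 + n
S = I*√11 (S = √(-(5 - 2) - 8) = √(-1*3 - 8) = √(-3 - 8) = √(-11) = I*√11 ≈ 3.3166*I)
(S + 2)² = (I*√11 + 2)² = (2 + I*√11)²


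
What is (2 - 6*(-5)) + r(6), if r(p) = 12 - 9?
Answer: 35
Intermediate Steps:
r(p) = 3
(2 - 6*(-5)) + r(6) = (2 - 6*(-5)) + 3 = (2 + 30) + 3 = 32 + 3 = 35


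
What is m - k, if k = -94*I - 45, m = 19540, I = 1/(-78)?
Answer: 763768/39 ≈ 19584.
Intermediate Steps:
I = -1/78 ≈ -0.012821
k = -1708/39 (k = -94*(-1/78) - 45 = 47/39 - 45 = -1708/39 ≈ -43.795)
m - k = 19540 - 1*(-1708/39) = 19540 + 1708/39 = 763768/39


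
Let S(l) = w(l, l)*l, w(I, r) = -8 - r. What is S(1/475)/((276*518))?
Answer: -181/1536055000 ≈ -1.1783e-7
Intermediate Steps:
S(l) = l*(-8 - l) (S(l) = (-8 - l)*l = l*(-8 - l))
S(1/475)/((276*518)) = (-1*(8 + 1/475)/475)/((276*518)) = -1*1/475*(8 + 1/475)/142968 = -1*1/475*3801/475*(1/142968) = -3801/225625*1/142968 = -181/1536055000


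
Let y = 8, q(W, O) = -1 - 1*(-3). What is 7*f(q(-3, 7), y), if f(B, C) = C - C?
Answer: 0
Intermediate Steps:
q(W, O) = 2 (q(W, O) = -1 + 3 = 2)
f(B, C) = 0
7*f(q(-3, 7), y) = 7*0 = 0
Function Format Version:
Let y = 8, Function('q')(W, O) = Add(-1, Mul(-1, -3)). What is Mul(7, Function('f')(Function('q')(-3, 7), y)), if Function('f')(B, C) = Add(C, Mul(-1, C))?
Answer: 0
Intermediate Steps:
Function('q')(W, O) = 2 (Function('q')(W, O) = Add(-1, 3) = 2)
Function('f')(B, C) = 0
Mul(7, Function('f')(Function('q')(-3, 7), y)) = Mul(7, 0) = 0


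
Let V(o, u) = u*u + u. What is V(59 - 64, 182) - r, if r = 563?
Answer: 32743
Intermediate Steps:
V(o, u) = u + u² (V(o, u) = u² + u = u + u²)
V(59 - 64, 182) - r = 182*(1 + 182) - 1*563 = 182*183 - 563 = 33306 - 563 = 32743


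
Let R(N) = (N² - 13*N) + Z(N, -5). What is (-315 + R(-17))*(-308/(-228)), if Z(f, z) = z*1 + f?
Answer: 13321/57 ≈ 233.70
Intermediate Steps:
Z(f, z) = f + z (Z(f, z) = z + f = f + z)
R(N) = -5 + N² - 12*N (R(N) = (N² - 13*N) + (N - 5) = (N² - 13*N) + (-5 + N) = -5 + N² - 12*N)
(-315 + R(-17))*(-308/(-228)) = (-315 + (-5 + (-17)² - 12*(-17)))*(-308/(-228)) = (-315 + (-5 + 289 + 204))*(-308*(-1/228)) = (-315 + 488)*(77/57) = 173*(77/57) = 13321/57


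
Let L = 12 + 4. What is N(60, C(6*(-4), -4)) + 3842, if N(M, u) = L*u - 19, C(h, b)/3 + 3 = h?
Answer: 2527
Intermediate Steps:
L = 16
C(h, b) = -9 + 3*h
N(M, u) = -19 + 16*u (N(M, u) = 16*u - 19 = -19 + 16*u)
N(60, C(6*(-4), -4)) + 3842 = (-19 + 16*(-9 + 3*(6*(-4)))) + 3842 = (-19 + 16*(-9 + 3*(-24))) + 3842 = (-19 + 16*(-9 - 72)) + 3842 = (-19 + 16*(-81)) + 3842 = (-19 - 1296) + 3842 = -1315 + 3842 = 2527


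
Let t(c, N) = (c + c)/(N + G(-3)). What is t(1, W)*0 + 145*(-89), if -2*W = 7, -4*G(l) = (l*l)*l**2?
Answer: -12905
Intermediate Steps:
G(l) = -l**4/4 (G(l) = -l*l*l**2/4 = -l**2*l**2/4 = -l**4/4)
W = -7/2 (W = -1/2*7 = -7/2 ≈ -3.5000)
t(c, N) = 2*c/(-81/4 + N) (t(c, N) = (c + c)/(N - 1/4*(-3)**4) = (2*c)/(N - 1/4*81) = (2*c)/(N - 81/4) = (2*c)/(-81/4 + N) = 2*c/(-81/4 + N))
t(1, W)*0 + 145*(-89) = (8*1/(-81 + 4*(-7/2)))*0 + 145*(-89) = (8*1/(-81 - 14))*0 - 12905 = (8*1/(-95))*0 - 12905 = (8*1*(-1/95))*0 - 12905 = -8/95*0 - 12905 = 0 - 12905 = -12905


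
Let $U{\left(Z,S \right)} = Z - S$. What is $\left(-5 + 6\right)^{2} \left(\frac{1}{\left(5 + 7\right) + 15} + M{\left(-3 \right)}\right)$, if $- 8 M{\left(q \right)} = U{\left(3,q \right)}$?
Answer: $- \frac{77}{108} \approx -0.71296$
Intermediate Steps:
$M{\left(q \right)} = - \frac{3}{8} + \frac{q}{8}$ ($M{\left(q \right)} = - \frac{3 - q}{8} = - \frac{3}{8} + \frac{q}{8}$)
$\left(-5 + 6\right)^{2} \left(\frac{1}{\left(5 + 7\right) + 15} + M{\left(-3 \right)}\right) = \left(-5 + 6\right)^{2} \left(\frac{1}{\left(5 + 7\right) + 15} + \left(- \frac{3}{8} + \frac{1}{8} \left(-3\right)\right)\right) = 1^{2} \left(\frac{1}{12 + 15} - \frac{3}{4}\right) = 1 \left(\frac{1}{27} - \frac{3}{4}\right) = 1 \left(- \frac{77}{108}\right) = - \frac{77}{108}$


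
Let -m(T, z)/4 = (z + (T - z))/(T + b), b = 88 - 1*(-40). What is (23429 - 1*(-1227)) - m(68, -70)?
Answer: 1208212/49 ≈ 24657.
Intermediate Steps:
b = 128 (b = 88 + 40 = 128)
m(T, z) = -4*T/(128 + T) (m(T, z) = -4*(z + (T - z))/(T + 128) = -4*T/(128 + T))
(23429 - 1*(-1227)) - m(68, -70) = (23429 - 1*(-1227)) - (-4)*68/(128 + 68) = (23429 + 1227) - (-4)*68/196 = 24656 - (-4)*68/196 = 24656 - 1*(-68/49) = 24656 + 68/49 = 1208212/49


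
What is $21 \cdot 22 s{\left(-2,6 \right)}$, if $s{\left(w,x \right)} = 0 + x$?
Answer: $2772$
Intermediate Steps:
$s{\left(w,x \right)} = x$
$21 \cdot 22 s{\left(-2,6 \right)} = 21 \cdot 22 \cdot 6 = 462 \cdot 6 = 2772$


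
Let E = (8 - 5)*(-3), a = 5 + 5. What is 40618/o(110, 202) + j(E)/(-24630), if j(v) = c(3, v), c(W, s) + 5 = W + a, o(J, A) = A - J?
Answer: 10874137/24630 ≈ 441.50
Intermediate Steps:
a = 10
E = -9 (E = 3*(-3) = -9)
c(W, s) = 5 + W (c(W, s) = -5 + (W + 10) = -5 + (10 + W) = 5 + W)
j(v) = 8 (j(v) = 5 + 3 = 8)
40618/o(110, 202) + j(E)/(-24630) = 40618/(202 - 1*110) + 8/(-24630) = 40618/(202 - 110) + 8*(-1/24630) = 40618/92 - 4/12315 = 40618*(1/92) - 4/12315 = 883/2 - 4/12315 = 10874137/24630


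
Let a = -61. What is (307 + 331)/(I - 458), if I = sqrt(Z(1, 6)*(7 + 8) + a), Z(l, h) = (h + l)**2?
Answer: -5038/3605 - 11*sqrt(674)/3605 ≈ -1.4767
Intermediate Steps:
I = sqrt(674) (I = sqrt((6 + 1)**2*(7 + 8) - 61) = sqrt(7**2*15 - 61) = sqrt(49*15 - 61) = sqrt(735 - 61) = sqrt(674) ≈ 25.962)
(307 + 331)/(I - 458) = (307 + 331)/(sqrt(674) - 458) = 638/(-458 + sqrt(674))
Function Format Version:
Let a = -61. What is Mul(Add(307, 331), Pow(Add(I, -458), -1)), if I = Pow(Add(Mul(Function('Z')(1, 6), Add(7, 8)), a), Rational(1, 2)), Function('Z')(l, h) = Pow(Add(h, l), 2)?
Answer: Add(Rational(-5038, 3605), Mul(Rational(-11, 3605), Pow(674, Rational(1, 2)))) ≈ -1.4767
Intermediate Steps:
I = Pow(674, Rational(1, 2)) (I = Pow(Add(Mul(Pow(Add(6, 1), 2), Add(7, 8)), -61), Rational(1, 2)) = Pow(Add(Mul(Pow(7, 2), 15), -61), Rational(1, 2)) = Pow(Add(Mul(49, 15), -61), Rational(1, 2)) = Pow(Add(735, -61), Rational(1, 2)) = Pow(674, Rational(1, 2)) ≈ 25.962)
Mul(Add(307, 331), Pow(Add(I, -458), -1)) = Mul(Add(307, 331), Pow(Add(Pow(674, Rational(1, 2)), -458), -1)) = Mul(638, Pow(Add(-458, Pow(674, Rational(1, 2))), -1))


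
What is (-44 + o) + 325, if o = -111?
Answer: 170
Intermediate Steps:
(-44 + o) + 325 = (-44 - 111) + 325 = -155 + 325 = 170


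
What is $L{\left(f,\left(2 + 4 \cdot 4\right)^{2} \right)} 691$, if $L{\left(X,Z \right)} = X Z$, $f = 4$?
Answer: $895536$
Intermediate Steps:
$L{\left(f,\left(2 + 4 \cdot 4\right)^{2} \right)} 691 = 4 \left(2 + 4 \cdot 4\right)^{2} \cdot 691 = 4 \left(2 + 16\right)^{2} \cdot 691 = 4 \cdot 18^{2} \cdot 691 = 4 \cdot 324 \cdot 691 = 1296 \cdot 691 = 895536$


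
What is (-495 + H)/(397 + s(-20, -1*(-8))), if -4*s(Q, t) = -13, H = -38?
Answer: -2132/1601 ≈ -1.3317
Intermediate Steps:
s(Q, t) = 13/4 (s(Q, t) = -¼*(-13) = 13/4)
(-495 + H)/(397 + s(-20, -1*(-8))) = (-495 - 38)/(397 + 13/4) = -533/1601/4 = -533*4/1601 = -2132/1601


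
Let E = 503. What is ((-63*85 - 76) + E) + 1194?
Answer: -3734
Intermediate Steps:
((-63*85 - 76) + E) + 1194 = ((-63*85 - 76) + 503) + 1194 = ((-5355 - 76) + 503) + 1194 = (-5431 + 503) + 1194 = -4928 + 1194 = -3734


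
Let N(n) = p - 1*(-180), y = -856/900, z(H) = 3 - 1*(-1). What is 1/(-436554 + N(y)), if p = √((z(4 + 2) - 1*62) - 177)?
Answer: -436374/190422268111 - I*√235/190422268111 ≈ -2.2916e-6 - 8.0504e-11*I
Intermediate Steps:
z(H) = 4 (z(H) = 3 + 1 = 4)
y = -214/225 (y = -856*1/900 = -214/225 ≈ -0.95111)
p = I*√235 (p = √((4 - 1*62) - 177) = √((4 - 62) - 177) = √(-58 - 177) = √(-235) = I*√235 ≈ 15.33*I)
N(n) = 180 + I*√235 (N(n) = I*√235 - 1*(-180) = I*√235 + 180 = 180 + I*√235)
1/(-436554 + N(y)) = 1/(-436554 + (180 + I*√235)) = 1/(-436374 + I*√235)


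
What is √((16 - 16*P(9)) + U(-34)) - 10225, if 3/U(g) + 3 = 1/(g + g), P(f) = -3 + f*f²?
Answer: -10225 + 2*I*√121882955/205 ≈ -10225.0 + 107.71*I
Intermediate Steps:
P(f) = -3 + f³
U(g) = 3/(-3 + 1/(2*g)) (U(g) = 3/(-3 + 1/(g + g)) = 3/(-3 + 1/(2*g)))
√((16 - 16*P(9)) + U(-34)) - 10225 = √((16 - 16*(-3 + 9³)) - 6*(-34)/(-1 + 6*(-34))) - 10225 = √((16 - 16*(-3 + 729)) - 6*(-34)/(-1 - 204)) - 10225 = √((16 - 16*726) - 6*(-34)/(-205)) - 10225 = √((16 - 11616) - 6*(-34)*(-1/205)) - 10225 = √(-11600 - 204/205) - 10225 = √(-2378204/205) - 10225 = 2*I*√121882955/205 - 10225 = -10225 + 2*I*√121882955/205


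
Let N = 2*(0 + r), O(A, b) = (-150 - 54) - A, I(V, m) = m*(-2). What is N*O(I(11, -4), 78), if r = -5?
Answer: 2120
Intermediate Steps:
I(V, m) = -2*m
O(A, b) = -204 - A
N = -10 (N = 2*(0 - 5) = 2*(-5) = -10)
N*O(I(11, -4), 78) = -10*(-204 - (-2)*(-4)) = -10*(-204 - 1*8) = -10*(-204 - 8) = -10*(-212) = 2120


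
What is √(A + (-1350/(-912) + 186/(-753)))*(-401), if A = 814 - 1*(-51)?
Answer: -1203*√35024098742/19076 ≈ -11802.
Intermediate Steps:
A = 865 (A = 814 + 51 = 865)
√(A + (-1350/(-912) + 186/(-753)))*(-401) = √(865 + (-1350/(-912) + 186/(-753)))*(-401) = √(865 + (-1350*(-1/912) + 186*(-1/753)))*(-401) = √(865 + (225/152 - 62/251))*(-401) = √(865 + 47051/38152)*(-401) = √(33048531/38152)*(-401) = (3*√35024098742/19076)*(-401) = -1203*√35024098742/19076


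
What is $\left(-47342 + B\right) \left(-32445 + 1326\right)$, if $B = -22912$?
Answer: $2186234226$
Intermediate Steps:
$\left(-47342 + B\right) \left(-32445 + 1326\right) = \left(-47342 - 22912\right) \left(-32445 + 1326\right) = \left(-70254\right) \left(-31119\right) = 2186234226$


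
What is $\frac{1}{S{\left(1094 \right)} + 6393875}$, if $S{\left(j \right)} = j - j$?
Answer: $\frac{1}{6393875} \approx 1.564 \cdot 10^{-7}$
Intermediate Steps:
$S{\left(j \right)} = 0$
$\frac{1}{S{\left(1094 \right)} + 6393875} = \frac{1}{0 + 6393875} = \frac{1}{6393875}$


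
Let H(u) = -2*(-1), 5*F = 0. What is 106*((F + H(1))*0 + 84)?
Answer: 8904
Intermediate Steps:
F = 0 (F = (1/5)*0 = 0)
H(u) = 2
106*((F + H(1))*0 + 84) = 106*((0 + 2)*0 + 84) = 106*(2*0 + 84) = 106*(0 + 84) = 106*84 = 8904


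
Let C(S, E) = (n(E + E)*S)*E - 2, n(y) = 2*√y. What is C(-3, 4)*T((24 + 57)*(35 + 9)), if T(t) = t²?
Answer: -25404192 - 609700608*√2 ≈ -8.8765e+8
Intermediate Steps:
C(S, E) = -2 + 2*S*√2*E^(3/2) (C(S, E) = ((2*√(E + E))*S)*E - 2 = ((2*√(2*E))*S)*E - 2 = ((2*(√2*√E))*S)*E - 2 = ((2*√2*√E)*S)*E - 2 = (2*S*√2*√E)*E - 2 = 2*S*√2*E^(3/2) - 2 = -2 + 2*S*√2*E^(3/2))
C(-3, 4)*T((24 + 57)*(35 + 9)) = (-2 + 2*(-3)*√2*4^(3/2))*((24 + 57)*(35 + 9))² = (-2 + 2*(-3)*√2*8)*(81*44)² = (-2 - 48*√2)*3564² = (-2 - 48*√2)*12702096 = -25404192 - 609700608*√2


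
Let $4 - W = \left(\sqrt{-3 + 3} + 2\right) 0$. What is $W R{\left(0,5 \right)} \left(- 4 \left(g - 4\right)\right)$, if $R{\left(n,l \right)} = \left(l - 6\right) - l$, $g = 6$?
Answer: $192$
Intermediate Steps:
$R{\left(n,l \right)} = -6$ ($R{\left(n,l \right)} = \left(-6 + l\right) - l = -6$)
$W = 4$ ($W = 4 - \left(\sqrt{-3 + 3} + 2\right) 0 = 4 - \left(\sqrt{0} + 2\right) 0 = 4 - \left(0 + 2\right) 0 = 4 - 2 \cdot 0 = 4 - 0 = 4 + 0 = 4$)
$W R{\left(0,5 \right)} \left(- 4 \left(g - 4\right)\right) = 4 \left(-6\right) \left(- 4 \left(6 - 4\right)\right) = - 24 \left(\left(-4\right) 2\right) = \left(-24\right) \left(-8\right) = 192$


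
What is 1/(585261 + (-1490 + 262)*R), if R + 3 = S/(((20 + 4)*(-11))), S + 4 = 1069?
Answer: 22/13065775 ≈ 1.6838e-6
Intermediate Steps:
S = 1065 (S = -4 + 1069 = 1065)
R = -619/88 (R = -3 + 1065/(((20 + 4)*(-11))) = -3 + 1065/((24*(-11))) = -3 + 1065/(-264) = -3 + 1065*(-1/264) = -3 - 355/88 = -619/88 ≈ -7.0341)
1/(585261 + (-1490 + 262)*R) = 1/(585261 + (-1490 + 262)*(-619/88)) = 1/(585261 - 1228*(-619/88)) = 1/(585261 + 190033/22) = 1/(13065775/22) = 22/13065775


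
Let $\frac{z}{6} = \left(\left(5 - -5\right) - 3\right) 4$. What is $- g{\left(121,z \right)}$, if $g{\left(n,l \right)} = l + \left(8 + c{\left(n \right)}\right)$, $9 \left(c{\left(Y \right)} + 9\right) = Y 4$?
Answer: $- \frac{1987}{9} \approx -220.78$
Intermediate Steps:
$c{\left(Y \right)} = -9 + \frac{4 Y}{9}$ ($c{\left(Y \right)} = -9 + \frac{Y 4}{9} = -9 + \frac{4 Y}{9}$)
$z = 168$ ($z = 6 \left(\left(5 - -5\right) - 3\right) 4 = 6 \left(\left(5 + 5\right) - 3\right) 4 = 6 \left(10 - 3\right) 4 = 6 \cdot 7 \cdot 4 = 6 \cdot 28 = 168$)
$g{\left(n,l \right)} = -1 + l + \frac{4 n}{9}$ ($g{\left(n,l \right)} = l + \left(8 + \left(-9 + \frac{4 n}{9}\right)\right) = l + \left(-1 + \frac{4 n}{9}\right) = -1 + l + \frac{4 n}{9}$)
$- g{\left(121,z \right)} = - (-1 + 168 + \frac{4}{9} \cdot 121) = - (-1 + 168 + \frac{484}{9}) = \left(-1\right) \frac{1987}{9} = - \frac{1987}{9}$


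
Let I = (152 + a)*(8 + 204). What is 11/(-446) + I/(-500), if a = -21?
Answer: -3097953/55750 ≈ -55.569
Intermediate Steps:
I = 27772 (I = (152 - 21)*(8 + 204) = 131*212 = 27772)
11/(-446) + I/(-500) = 11/(-446) + 27772/(-500) = 11*(-1/446) + 27772*(-1/500) = -11/446 - 6943/125 = -3097953/55750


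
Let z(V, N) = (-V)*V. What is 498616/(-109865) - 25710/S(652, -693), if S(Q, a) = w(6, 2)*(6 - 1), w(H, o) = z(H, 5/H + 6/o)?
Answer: 91162609/659190 ≈ 138.29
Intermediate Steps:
z(V, N) = -V**2
w(H, o) = -H**2
S(Q, a) = -180 (S(Q, a) = (-1*6**2)*(6 - 1) = -1*36*5 = -36*5 = -180)
498616/(-109865) - 25710/S(652, -693) = 498616/(-109865) - 25710/(-180) = 498616*(-1/109865) - 25710*(-1/180) = -498616/109865 + 857/6 = 91162609/659190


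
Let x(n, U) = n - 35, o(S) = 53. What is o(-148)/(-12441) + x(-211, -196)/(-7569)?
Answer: 10189/360789 ≈ 0.028241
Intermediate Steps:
x(n, U) = -35 + n
o(-148)/(-12441) + x(-211, -196)/(-7569) = 53/(-12441) + (-35 - 211)/(-7569) = 53*(-1/12441) - 246*(-1/7569) = -53/12441 + 82/2523 = 10189/360789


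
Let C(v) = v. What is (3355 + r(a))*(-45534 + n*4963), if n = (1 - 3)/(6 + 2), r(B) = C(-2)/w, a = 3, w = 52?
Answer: -16320458671/104 ≈ -1.5693e+8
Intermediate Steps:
r(B) = -1/26 (r(B) = -2/52 = -2*1/52 = -1/26)
n = -¼ (n = -2/8 = -2*⅛ = -¼ ≈ -0.25000)
(3355 + r(a))*(-45534 + n*4963) = (3355 - 1/26)*(-45534 - ¼*4963) = 87229*(-45534 - 4963/4)/26 = (87229/26)*(-187099/4) = -16320458671/104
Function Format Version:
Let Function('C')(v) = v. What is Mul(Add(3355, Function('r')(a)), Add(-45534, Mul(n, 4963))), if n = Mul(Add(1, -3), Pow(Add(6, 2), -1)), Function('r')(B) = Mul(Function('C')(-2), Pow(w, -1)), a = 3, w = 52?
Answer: Rational(-16320458671, 104) ≈ -1.5693e+8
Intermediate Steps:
Function('r')(B) = Rational(-1, 26) (Function('r')(B) = Mul(-2, Pow(52, -1)) = Mul(-2, Rational(1, 52)) = Rational(-1, 26))
n = Rational(-1, 4) (n = Mul(-2, Pow(8, -1)) = Mul(-2, Rational(1, 8)) = Rational(-1, 4) ≈ -0.25000)
Mul(Add(3355, Function('r')(a)), Add(-45534, Mul(n, 4963))) = Mul(Add(3355, Rational(-1, 26)), Add(-45534, Mul(Rational(-1, 4), 4963))) = Mul(Rational(87229, 26), Add(-45534, Rational(-4963, 4))) = Mul(Rational(87229, 26), Rational(-187099, 4)) = Rational(-16320458671, 104)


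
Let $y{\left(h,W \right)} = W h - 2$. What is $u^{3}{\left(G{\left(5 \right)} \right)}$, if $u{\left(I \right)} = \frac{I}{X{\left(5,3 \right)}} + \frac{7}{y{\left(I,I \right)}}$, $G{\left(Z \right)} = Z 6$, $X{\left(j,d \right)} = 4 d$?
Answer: $\frac{1427628376}{90518849} \approx 15.772$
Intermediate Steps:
$G{\left(Z \right)} = 6 Z$
$y{\left(h,W \right)} = -2 + W h$
$u{\left(I \right)} = \frac{7}{-2 + I^{2}} + \frac{I}{12}$ ($u{\left(I \right)} = \frac{I}{4 \cdot 3} + \frac{7}{-2 + I I} = \frac{I}{12} + \frac{7}{-2 + I^{2}} = \frac{7}{-2 + I^{2}} + \frac{I}{12}$)
$u^{3}{\left(G{\left(5 \right)} \right)} = \left(\frac{84 + 6 \cdot 5 \left(-2 + \left(6 \cdot 5\right)^{2}\right)}{12 \left(-2 + \left(6 \cdot 5\right)^{2}\right)}\right)^{3} = \left(\frac{84 + 30 \left(-2 + 30^{2}\right)}{12 \left(-2 + 30^{2}\right)}\right)^{3} = \left(\frac{84 + 30 \left(-2 + 900\right)}{12 \left(-2 + 900\right)}\right)^{3} = \left(\frac{84 + 30 \cdot 898}{12 \cdot 898}\right)^{3} = \left(\frac{1}{12} \cdot \frac{1}{898} \left(84 + 26940\right)\right)^{3} = \left(\frac{1}{12} \cdot \frac{1}{898} \cdot 27024\right)^{3} = \left(\frac{1126}{449}\right)^{3} = \frac{1427628376}{90518849}$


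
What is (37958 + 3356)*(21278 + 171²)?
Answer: 2087141966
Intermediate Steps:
(37958 + 3356)*(21278 + 171²) = 41314*(21278 + 29241) = 41314*50519 = 2087141966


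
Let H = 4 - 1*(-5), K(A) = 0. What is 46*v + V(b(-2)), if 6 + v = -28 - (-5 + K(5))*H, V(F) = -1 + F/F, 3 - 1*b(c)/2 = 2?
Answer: 506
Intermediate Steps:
H = 9 (H = 4 + 5 = 9)
b(c) = 2 (b(c) = 6 - 2*2 = 6 - 4 = 2)
V(F) = 0 (V(F) = -1 + 1 = 0)
v = 11 (v = -6 + (-28 - (-5 + 0)*9) = -6 + (-28 - (-5)*9) = -6 + (-28 - 1*(-45)) = -6 + (-28 + 45) = -6 + 17 = 11)
46*v + V(b(-2)) = 46*11 + 0 = 506 + 0 = 506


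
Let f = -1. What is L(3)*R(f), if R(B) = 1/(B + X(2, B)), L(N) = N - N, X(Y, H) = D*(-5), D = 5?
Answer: 0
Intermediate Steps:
X(Y, H) = -25 (X(Y, H) = 5*(-5) = -25)
L(N) = 0
R(B) = 1/(-25 + B) (R(B) = 1/(B - 25) = 1/(-25 + B))
L(3)*R(f) = 0/(-25 - 1) = 0/(-26) = 0*(-1/26) = 0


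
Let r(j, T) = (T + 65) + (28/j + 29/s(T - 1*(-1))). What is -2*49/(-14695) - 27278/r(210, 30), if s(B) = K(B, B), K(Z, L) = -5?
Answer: -601262183/1969130 ≈ -305.34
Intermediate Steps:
s(B) = -5
r(j, T) = 296/5 + T + 28/j (r(j, T) = (T + 65) + (28/j + 29/(-5)) = (65 + T) + (28/j + 29*(-⅕)) = (65 + T) + (28/j - 29/5) = (65 + T) + (-29/5 + 28/j) = 296/5 + T + 28/j)
-2*49/(-14695) - 27278/r(210, 30) = -2*49/(-14695) - 27278/(296/5 + 30 + 28/210) = -98*(-1/14695) - 27278/(296/5 + 30 + 28*(1/210)) = 98/14695 - 27278/(296/5 + 30 + 2/15) = 98/14695 - 27278/268/3 = 98/14695 - 27278*3/268 = 98/14695 - 40917/134 = -601262183/1969130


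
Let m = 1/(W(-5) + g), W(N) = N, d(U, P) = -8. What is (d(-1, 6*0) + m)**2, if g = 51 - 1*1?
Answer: 128881/2025 ≈ 63.645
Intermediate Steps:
g = 50 (g = 51 - 1 = 50)
m = 1/45 (m = 1/(-5 + 50) = 1/45 ≈ 0.022222)
(d(-1, 6*0) + m)**2 = (-8 + 1/45)**2 = (-359/45)**2 = 128881/2025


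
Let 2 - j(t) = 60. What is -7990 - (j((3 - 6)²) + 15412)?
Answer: -23344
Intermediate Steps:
j(t) = -58 (j(t) = 2 - 1*60 = 2 - 60 = -58)
-7990 - (j((3 - 6)²) + 15412) = -7990 - (-58 + 15412) = -7990 - 1*15354 = -7990 - 15354 = -23344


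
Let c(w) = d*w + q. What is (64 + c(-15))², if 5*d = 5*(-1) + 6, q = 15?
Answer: 5776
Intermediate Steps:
d = ⅕ (d = (5*(-1) + 6)/5 = (-5 + 6)/5 = (⅕)*1 = ⅕ ≈ 0.20000)
c(w) = 15 + w/5 (c(w) = w/5 + 15 = 15 + w/5)
(64 + c(-15))² = (64 + (15 + (⅕)*(-15)))² = (64 + (15 - 3))² = (64 + 12)² = 76² = 5776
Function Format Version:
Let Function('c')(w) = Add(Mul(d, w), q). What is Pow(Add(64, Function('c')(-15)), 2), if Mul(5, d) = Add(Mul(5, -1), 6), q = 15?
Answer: 5776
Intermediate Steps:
d = Rational(1, 5) (d = Mul(Rational(1, 5), Add(Mul(5, -1), 6)) = Mul(Rational(1, 5), Add(-5, 6)) = Mul(Rational(1, 5), 1) = Rational(1, 5) ≈ 0.20000)
Function('c')(w) = Add(15, Mul(Rational(1, 5), w)) (Function('c')(w) = Add(Mul(Rational(1, 5), w), 15) = Add(15, Mul(Rational(1, 5), w)))
Pow(Add(64, Function('c')(-15)), 2) = Pow(Add(64, Add(15, Mul(Rational(1, 5), -15))), 2) = Pow(Add(64, Add(15, -3)), 2) = Pow(Add(64, 12), 2) = Pow(76, 2) = 5776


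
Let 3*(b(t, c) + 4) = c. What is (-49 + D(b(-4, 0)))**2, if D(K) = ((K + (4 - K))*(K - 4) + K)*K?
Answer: 9025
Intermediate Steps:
b(t, c) = -4 + c/3
D(K) = K*(-16 + 5*K) (D(K) = (4*(-4 + K) + K)*K = ((-16 + 4*K) + K)*K = (-16 + 5*K)*K = K*(-16 + 5*K))
(-49 + D(b(-4, 0)))**2 = (-49 + (-4 + (1/3)*0)*(-16 + 5*(-4 + (1/3)*0)))**2 = (-49 + (-4 + 0)*(-16 + 5*(-4 + 0)))**2 = (-49 - 4*(-16 + 5*(-4)))**2 = (-49 - 4*(-16 - 20))**2 = (-49 - 4*(-36))**2 = (-49 + 144)**2 = 95**2 = 9025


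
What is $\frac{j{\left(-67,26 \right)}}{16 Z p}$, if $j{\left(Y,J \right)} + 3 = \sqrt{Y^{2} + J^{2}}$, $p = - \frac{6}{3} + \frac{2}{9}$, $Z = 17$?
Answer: $\frac{27}{4352} - \frac{9 \sqrt{5165}}{4352} \approx -0.14242$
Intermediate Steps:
$p = - \frac{16}{9}$ ($p = \left(-6\right) \frac{1}{3} + 2 \cdot \frac{1}{9} = -2 + \frac{2}{9} = - \frac{16}{9} \approx -1.7778$)
$j{\left(Y,J \right)} = -3 + \sqrt{J^{2} + Y^{2}}$ ($j{\left(Y,J \right)} = -3 + \sqrt{Y^{2} + J^{2}} = -3 + \sqrt{J^{2} + Y^{2}}$)
$\frac{j{\left(-67,26 \right)}}{16 Z p} = \frac{-3 + \sqrt{26^{2} + \left(-67\right)^{2}}}{16 \cdot 17 \left(- \frac{16}{9}\right)} = \frac{-3 + \sqrt{676 + 4489}}{272 \left(- \frac{16}{9}\right)} = \frac{-3 + \sqrt{5165}}{- \frac{4352}{9}} = \left(-3 + \sqrt{5165}\right) \left(- \frac{9}{4352}\right) = \frac{27}{4352} - \frac{9 \sqrt{5165}}{4352}$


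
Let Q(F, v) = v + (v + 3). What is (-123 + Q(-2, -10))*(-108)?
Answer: 15120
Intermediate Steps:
Q(F, v) = 3 + 2*v (Q(F, v) = v + (3 + v) = 3 + 2*v)
(-123 + Q(-2, -10))*(-108) = (-123 + (3 + 2*(-10)))*(-108) = (-123 + (3 - 20))*(-108) = (-123 - 17)*(-108) = -140*(-108) = 15120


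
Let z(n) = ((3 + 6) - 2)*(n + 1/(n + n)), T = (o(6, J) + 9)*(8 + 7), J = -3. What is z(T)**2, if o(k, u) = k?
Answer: 502336485049/202500 ≈ 2.4807e+6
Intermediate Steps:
T = 225 (T = (6 + 9)*(8 + 7) = 15*15 = 225)
z(n) = 7*n + 7/(2*n) (z(n) = (9 - 2)*(n + 1/(2*n)) = 7*(n + 1/(2*n)) = 7*n + 7/(2*n))
z(T)**2 = (7*225 + (7/2)/225)**2 = (1575 + (7/2)*(1/225))**2 = (1575 + 7/450)**2 = (708757/450)**2 = 502336485049/202500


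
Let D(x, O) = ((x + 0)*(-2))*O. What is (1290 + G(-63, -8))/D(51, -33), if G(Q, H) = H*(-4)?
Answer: 661/1683 ≈ 0.39275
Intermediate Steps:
G(Q, H) = -4*H
D(x, O) = -2*O*x (D(x, O) = (x*(-2))*O = (-2*x)*O = -2*O*x)
(1290 + G(-63, -8))/D(51, -33) = (1290 - 4*(-8))/((-2*(-33)*51)) = (1290 + 32)/3366 = 1322*(1/3366) = 661/1683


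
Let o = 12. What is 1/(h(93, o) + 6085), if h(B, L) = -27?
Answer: 1/6058 ≈ 0.00016507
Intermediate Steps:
1/(h(93, o) + 6085) = 1/(-27 + 6085) = 1/6058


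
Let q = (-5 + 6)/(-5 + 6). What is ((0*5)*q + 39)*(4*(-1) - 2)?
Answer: -234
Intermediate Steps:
q = 1 (q = 1/1 = 1*1 = 1)
((0*5)*q + 39)*(4*(-1) - 2) = ((0*5)*1 + 39)*(4*(-1) - 2) = (0*1 + 39)*(-4 - 2) = (0 + 39)*(-6) = 39*(-6) = -234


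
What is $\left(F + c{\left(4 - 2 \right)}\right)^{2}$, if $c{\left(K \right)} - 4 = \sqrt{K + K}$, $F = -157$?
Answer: $22801$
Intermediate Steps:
$c{\left(K \right)} = 4 + \sqrt{2} \sqrt{K}$ ($c{\left(K \right)} = 4 + \sqrt{K + K} = 4 + \sqrt{2 K} = 4 + \sqrt{2} \sqrt{K}$)
$\left(F + c{\left(4 - 2 \right)}\right)^{2} = \left(-157 + \left(4 + \sqrt{2} \sqrt{4 - 2}\right)\right)^{2} = \left(-157 + \left(4 + \sqrt{2} \sqrt{2}\right)\right)^{2} = \left(-157 + \left(4 + 2\right)\right)^{2} = \left(-157 + 6\right)^{2} = \left(-151\right)^{2} = 22801$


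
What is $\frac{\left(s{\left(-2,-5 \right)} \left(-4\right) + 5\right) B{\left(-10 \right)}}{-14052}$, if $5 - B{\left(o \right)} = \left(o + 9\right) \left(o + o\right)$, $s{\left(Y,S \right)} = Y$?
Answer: $\frac{65}{4684} \approx 0.013877$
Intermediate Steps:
$B{\left(o \right)} = 5 - 2 o \left(9 + o\right)$ ($B{\left(o \right)} = 5 - \left(o + 9\right) \left(o + o\right) = 5 - \left(9 + o\right) 2 o = 5 - 2 o \left(9 + o\right)$)
$\frac{\left(s{\left(-2,-5 \right)} \left(-4\right) + 5\right) B{\left(-10 \right)}}{-14052} = \frac{\left(\left(-2\right) \left(-4\right) + 5\right) \left(5 - -180 - 2 \left(-10\right)^{2}\right)}{-14052} = \left(8 + 5\right) \left(5 + 180 - 200\right) \left(- \frac{1}{14052}\right) = 13 \left(5 + 180 - 200\right) \left(- \frac{1}{14052}\right) = 13 \left(-15\right) \left(- \frac{1}{14052}\right) = \left(-195\right) \left(- \frac{1}{14052}\right) = \frac{65}{4684}$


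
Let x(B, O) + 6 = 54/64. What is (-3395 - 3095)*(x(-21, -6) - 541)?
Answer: 56712865/16 ≈ 3.5446e+6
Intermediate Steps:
x(B, O) = -165/32 (x(B, O) = -6 + 54/64 = -6 + 54*(1/64) = -6 + 27/32 = -165/32)
(-3395 - 3095)*(x(-21, -6) - 541) = (-3395 - 3095)*(-165/32 - 541) = -6490*(-17477/32) = 56712865/16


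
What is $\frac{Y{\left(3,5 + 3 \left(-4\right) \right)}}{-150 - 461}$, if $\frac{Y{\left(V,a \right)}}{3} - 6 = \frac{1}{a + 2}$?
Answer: $- \frac{87}{3055} \approx -0.028478$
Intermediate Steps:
$Y{\left(V,a \right)} = 18 + \frac{3}{2 + a}$ ($Y{\left(V,a \right)} = 18 + \frac{3}{a + 2} = 18 + \frac{3}{2 + a}$)
$\frac{Y{\left(3,5 + 3 \left(-4\right) \right)}}{-150 - 461} = \frac{3 \frac{1}{2 + \left(5 + 3 \left(-4\right)\right)} \left(13 + 6 \left(5 + 3 \left(-4\right)\right)\right)}{-150 - 461} = \frac{3 \frac{1}{2 + \left(5 - 12\right)} \left(13 + 6 \left(5 - 12\right)\right)}{-611} = \frac{3 \left(13 + 6 \left(-7\right)\right)}{2 - 7} \left(- \frac{1}{611}\right) = \frac{3 \left(13 - 42\right)}{-5} \left(- \frac{1}{611}\right) = 3 \left(- \frac{1}{5}\right) \left(-29\right) \left(- \frac{1}{611}\right) = \frac{87}{5} \left(- \frac{1}{611}\right) = - \frac{87}{3055}$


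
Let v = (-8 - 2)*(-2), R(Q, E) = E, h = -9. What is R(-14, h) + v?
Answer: 11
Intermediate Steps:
v = 20 (v = -10*(-2) = 20)
R(-14, h) + v = -9 + 20 = 11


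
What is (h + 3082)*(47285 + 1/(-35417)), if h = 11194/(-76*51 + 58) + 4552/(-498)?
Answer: 118247270560100/814591 ≈ 1.4516e+8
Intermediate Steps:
h = -833/69 (h = 11194/(-3876 + 58) + 4552*(-1/498) = 11194/(-3818) - 2276/249 = 11194*(-1/3818) - 2276/249 = -5597/1909 - 2276/249 = -833/69 ≈ -12.072)
(h + 3082)*(47285 + 1/(-35417)) = (-833/69 + 3082)*(47285 + 1/(-35417)) = 211825*(47285 - 1/35417)/69 = (211825/69)*(1674692844/35417) = 118247270560100/814591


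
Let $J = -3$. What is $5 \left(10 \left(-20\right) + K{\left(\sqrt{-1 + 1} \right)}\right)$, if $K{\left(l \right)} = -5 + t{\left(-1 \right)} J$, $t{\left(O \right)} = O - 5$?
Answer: $-935$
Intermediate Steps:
$t{\left(O \right)} = -5 + O$
$K{\left(l \right)} = 13$ ($K{\left(l \right)} = -5 + \left(-5 - 1\right) \left(-3\right) = -5 - -18 = -5 + 18 = 13$)
$5 \left(10 \left(-20\right) + K{\left(\sqrt{-1 + 1} \right)}\right) = 5 \left(10 \left(-20\right) + 13\right) = 5 \left(-200 + 13\right) = 5 \left(-187\right) = -935$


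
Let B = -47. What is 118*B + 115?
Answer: -5431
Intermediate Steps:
118*B + 115 = 118*(-47) + 115 = -5546 + 115 = -5431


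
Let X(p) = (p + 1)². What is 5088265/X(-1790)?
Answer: 5088265/3200521 ≈ 1.5898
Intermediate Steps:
X(p) = (1 + p)²
5088265/X(-1790) = 5088265/((1 - 1790)²) = 5088265/((-1789)²) = 5088265/3200521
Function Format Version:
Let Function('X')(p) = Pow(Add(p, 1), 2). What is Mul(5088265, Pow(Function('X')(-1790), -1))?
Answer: Rational(5088265, 3200521) ≈ 1.5898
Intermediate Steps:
Function('X')(p) = Pow(Add(1, p), 2)
Mul(5088265, Pow(Function('X')(-1790), -1)) = Mul(5088265, Pow(Pow(Add(1, -1790), 2), -1)) = Mul(5088265, Pow(Pow(-1789, 2), -1)) = Mul(5088265, Pow(3200521, -1)) = Mul(5088265, Rational(1, 3200521)) = Rational(5088265, 3200521)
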